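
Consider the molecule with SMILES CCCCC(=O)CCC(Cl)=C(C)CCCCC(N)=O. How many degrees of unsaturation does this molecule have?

Degree of unsaturation = (number of rings) + (number of π bonds).
Ring closures in the SMILES: 0.
π bonds: 3 double bonds (each 1 DoU) → 3 DoU from unsaturation.
Total DoU = 0 + 3 = 3.

3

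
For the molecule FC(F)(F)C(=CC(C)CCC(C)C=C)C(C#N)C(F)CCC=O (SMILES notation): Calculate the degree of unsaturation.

5

Degree of unsaturation = (number of rings) + (number of π bonds).
Ring closures in the SMILES: 0.
π bonds: 3 double bonds (each 1 DoU), 1 triple bond (each 2 DoU) → 5 DoU from unsaturation.
Total DoU = 0 + 5 = 5.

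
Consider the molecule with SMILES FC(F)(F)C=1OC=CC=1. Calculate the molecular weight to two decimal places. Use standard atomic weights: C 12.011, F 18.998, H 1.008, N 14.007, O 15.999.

136.07 g/mol

First, the molecular formula is C5H3F3O (counting implicit H from valence).
  C: 5 × 12.011 = 60.055
  F: 3 × 18.998 = 56.994
  H: 3 × 1.008 = 3.024
  O: 1 × 15.999 = 15.999
Sum: 5×12.011 + 3×18.998 + 3×1.008 + 1×15.999 = 136.072 → 136.07 g/mol.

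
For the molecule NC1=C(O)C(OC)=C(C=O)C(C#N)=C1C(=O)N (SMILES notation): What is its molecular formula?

C10H9N3O4

Walk through each heavy atom and fill implicit hydrogens from standard valence (C 4, N 3, O 2, S 2, halogen 1):
  atom 1: N, bond orders sum to 1 (valence 3) → 2 H
  atom 2: C, bond orders sum to 4 (valence 4) → 0 H
  atom 3: C, bond orders sum to 4 (valence 4) → 0 H
  atom 4: O, bond orders sum to 1 (valence 2) → 1 H
  atom 5: C, bond orders sum to 4 (valence 4) → 0 H
  atom 6: O, bond orders sum to 2 (valence 2) → 0 H
  atom 7: C, bond orders sum to 1 (valence 4) → 3 H
  atom 8: C, bond orders sum to 4 (valence 4) → 0 H
  atom 9: C, bond orders sum to 3 (valence 4) → 1 H
  atom 10: O, bond orders sum to 2 (valence 2) → 0 H
  atom 11: C, bond orders sum to 4 (valence 4) → 0 H
  atom 12: C, bond orders sum to 4 (valence 4) → 0 H
  atom 13: N, bond orders sum to 3 (valence 3) → 0 H
  atom 14: C, bond orders sum to 4 (valence 4) → 0 H
  atom 15: C, bond orders sum to 4 (valence 4) → 0 H
  atom 16: O, bond orders sum to 2 (valence 2) → 0 H
  atom 17: N, bond orders sum to 1 (valence 3) → 2 H
Totals → C:10, H:9, N:3, O:4.
In Hill order: C10H9N3O4.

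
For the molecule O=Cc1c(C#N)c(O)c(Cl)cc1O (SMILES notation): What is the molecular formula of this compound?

Walk through each heavy atom and fill implicit hydrogens from standard valence (C 4, N 3, O 2, S 2, halogen 1); for lowercase aromatic atoms, an aromatic c carries 1 H when it has two neighbours and 0 H with three, and aromatic n carries 0 H:
  atom 1: O, bond orders sum to 2 (valence 2) → 0 H
  atom 2: C, bond orders sum to 3 (valence 4) → 1 H
  atom 3: aromatic c, 3 neighbours → 0 H
  atom 4: aromatic c, 3 neighbours → 0 H
  atom 5: C, bond orders sum to 4 (valence 4) → 0 H
  atom 6: N, bond orders sum to 3 (valence 3) → 0 H
  atom 7: aromatic c, 3 neighbours → 0 H
  atom 8: O, bond orders sum to 1 (valence 2) → 1 H
  atom 9: aromatic c, 3 neighbours → 0 H
  atom 10: Cl (halogen, monovalent) → 0 H
  atom 11: aromatic c, 2 neighbours → 1 H
  atom 12: aromatic c, 3 neighbours → 0 H
  atom 13: O, bond orders sum to 1 (valence 2) → 1 H
Totals → C:8, H:4, Cl:1, N:1, O:3.

C8H4ClNO3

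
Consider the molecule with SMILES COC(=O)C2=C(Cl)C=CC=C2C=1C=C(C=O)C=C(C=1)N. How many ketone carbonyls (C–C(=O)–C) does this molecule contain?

0

Scan the SMILES for the ketone motif — none present.
Groups that are present: 1 aldehyde, 1 ester, 1 primary amine.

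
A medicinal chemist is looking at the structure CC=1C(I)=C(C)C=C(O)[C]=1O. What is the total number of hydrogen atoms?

Walk through each heavy atom and fill implicit hydrogens from standard valence (C 4, N 3, O 2, S 2, halogen 1):
  atom 1: C, bond orders sum to 1 (valence 4) → 3 H
  atom 2: C, bond orders sum to 4 (valence 4) → 0 H
  atom 3: C, bond orders sum to 4 (valence 4) → 0 H
  atom 4: I (halogen, monovalent) → 0 H
  atom 5: C, bond orders sum to 4 (valence 4) → 0 H
  atom 6: C, bond orders sum to 1 (valence 4) → 3 H
  atom 7: C, bond orders sum to 3 (valence 4) → 1 H
  atom 8: C, bond orders sum to 4 (valence 4) → 0 H
  atom 9: O, bond orders sum to 1 (valence 2) → 1 H
  atom 10: C with explicit H count 0
  atom 11: O, bond orders sum to 1 (valence 2) → 1 H
Total hydrogens: 9.

9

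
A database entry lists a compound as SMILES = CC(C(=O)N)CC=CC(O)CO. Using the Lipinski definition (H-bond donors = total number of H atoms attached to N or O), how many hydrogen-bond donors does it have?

Donors: find every N or O and count the H atoms it carries.
  atom 4 (O): bond orders sum to 2 → 0 H
  atom 5 (N): bond orders sum to 1 → 2 H
  atom 10 (O): bond orders sum to 1 → 1 H
  atom 12 (O): bond orders sum to 1 → 1 H
Lipinski HBD = 4.

4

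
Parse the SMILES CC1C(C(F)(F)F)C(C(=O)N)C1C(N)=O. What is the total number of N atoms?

Scan the SMILES for N atoms (remember two-letter symbols like Cl and Br are single atoms).
Nitrogen count: 2.

2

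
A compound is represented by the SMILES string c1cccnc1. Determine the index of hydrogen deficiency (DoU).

4

Molecular formula: C5H5N.
DoU = (2C + 2 + N − H − X) / 2, where X is the halogen count and O/S are ignored.
    = (2·5 + 2 + 1 − 5 − 0) / 2 = 8 / 2 = 4.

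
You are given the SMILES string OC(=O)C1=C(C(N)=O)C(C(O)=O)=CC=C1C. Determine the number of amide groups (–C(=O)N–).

The amide motif appears at heavy-atom position 6 in the SMILES.
Other groups present: 2 carboxylic acid.
Amide count: 1.

1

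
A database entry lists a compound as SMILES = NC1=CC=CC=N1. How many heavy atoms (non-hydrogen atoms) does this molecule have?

Every atom symbol written in the SMILES (organic subset) is one heavy atom; implicit H are not written.
Heavy atoms by element → C:5, N:2.
Total: 7.

7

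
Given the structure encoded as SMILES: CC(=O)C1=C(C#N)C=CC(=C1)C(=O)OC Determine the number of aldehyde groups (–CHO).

Scan the SMILES for the aldehyde motif — none present.
Groups that are present: 1 ester, 1 ketone, 1 nitrile.

0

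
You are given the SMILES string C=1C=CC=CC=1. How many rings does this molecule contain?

In SMILES, each pair of matching ring-closure digits denotes one ring-closing bond; the number of such bonds equals the number of independent rings.
Ring-closure bonds here: 1.

1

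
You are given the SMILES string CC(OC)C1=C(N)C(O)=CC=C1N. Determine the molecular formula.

Walk through each heavy atom and fill implicit hydrogens from standard valence (C 4, N 3, O 2, S 2, halogen 1):
  atom 1: C, bond orders sum to 1 (valence 4) → 3 H
  atom 2: C, bond orders sum to 3 (valence 4) → 1 H
  atom 3: O, bond orders sum to 2 (valence 2) → 0 H
  atom 4: C, bond orders sum to 1 (valence 4) → 3 H
  atom 5: C, bond orders sum to 4 (valence 4) → 0 H
  atom 6: C, bond orders sum to 4 (valence 4) → 0 H
  atom 7: N, bond orders sum to 1 (valence 3) → 2 H
  atom 8: C, bond orders sum to 4 (valence 4) → 0 H
  atom 9: O, bond orders sum to 1 (valence 2) → 1 H
  atom 10: C, bond orders sum to 3 (valence 4) → 1 H
  atom 11: C, bond orders sum to 3 (valence 4) → 1 H
  atom 12: C, bond orders sum to 4 (valence 4) → 0 H
  atom 13: N, bond orders sum to 1 (valence 3) → 2 H
Totals → C:9, H:14, N:2, O:2.
In Hill order: C9H14N2O2.

C9H14N2O2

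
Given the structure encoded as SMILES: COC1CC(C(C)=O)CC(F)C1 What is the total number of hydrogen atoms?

15

Walk through each heavy atom and fill implicit hydrogens from standard valence (C 4, N 3, O 2, S 2, halogen 1):
  atom 1: C, bond orders sum to 1 (valence 4) → 3 H
  atom 2: O, bond orders sum to 2 (valence 2) → 0 H
  atom 3: C, bond orders sum to 3 (valence 4) → 1 H
  atom 4: C, bond orders sum to 2 (valence 4) → 2 H
  atom 5: C, bond orders sum to 3 (valence 4) → 1 H
  atom 6: C, bond orders sum to 4 (valence 4) → 0 H
  atom 7: C, bond orders sum to 1 (valence 4) → 3 H
  atom 8: O, bond orders sum to 2 (valence 2) → 0 H
  atom 9: C, bond orders sum to 2 (valence 4) → 2 H
  atom 10: C, bond orders sum to 3 (valence 4) → 1 H
  atom 11: F (halogen, monovalent) → 0 H
  atom 12: C, bond orders sum to 2 (valence 4) → 2 H
Total hydrogens: 15.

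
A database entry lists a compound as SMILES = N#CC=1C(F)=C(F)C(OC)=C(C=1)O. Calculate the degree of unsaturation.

6

Degree of unsaturation = (number of rings) + (number of π bonds).
Ring closures in the SMILES: 1.
π bonds: 3 double bonds (each 1 DoU), 1 triple bond (each 2 DoU) → 5 DoU from unsaturation.
Total DoU = 1 + 5 = 6.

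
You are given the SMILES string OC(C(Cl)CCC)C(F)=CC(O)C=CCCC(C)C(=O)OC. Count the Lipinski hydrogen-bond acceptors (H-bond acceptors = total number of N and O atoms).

N atoms: 0; O atoms: 4.
Lipinski HBA = 0 + 4 = 4.

4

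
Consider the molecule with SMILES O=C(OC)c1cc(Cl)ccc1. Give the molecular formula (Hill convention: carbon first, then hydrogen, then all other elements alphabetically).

C8H7ClO2

Walk through each heavy atom and fill implicit hydrogens from standard valence (C 4, N 3, O 2, S 2, halogen 1); for lowercase aromatic atoms, an aromatic c carries 1 H when it has two neighbours and 0 H with three, and aromatic n carries 0 H:
  atom 1: O, bond orders sum to 2 (valence 2) → 0 H
  atom 2: C, bond orders sum to 4 (valence 4) → 0 H
  atom 3: O, bond orders sum to 2 (valence 2) → 0 H
  atom 4: C, bond orders sum to 1 (valence 4) → 3 H
  atom 5: aromatic c, 3 neighbours → 0 H
  atom 6: aromatic c, 2 neighbours → 1 H
  atom 7: aromatic c, 3 neighbours → 0 H
  atom 8: Cl (halogen, monovalent) → 0 H
  atom 9: aromatic c, 2 neighbours → 1 H
  atom 10: aromatic c, 2 neighbours → 1 H
  atom 11: aromatic c, 2 neighbours → 1 H
Totals → C:8, H:7, Cl:1, O:2.
In Hill order: C8H7ClO2.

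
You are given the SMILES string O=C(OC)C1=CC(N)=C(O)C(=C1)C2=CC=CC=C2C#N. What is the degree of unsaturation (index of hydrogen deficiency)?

Degree of unsaturation = (number of rings) + (number of π bonds).
Ring closures in the SMILES: 2.
π bonds: 7 double bonds (each 1 DoU), 1 triple bond (each 2 DoU) → 9 DoU from unsaturation.
Total DoU = 2 + 9 = 11.

11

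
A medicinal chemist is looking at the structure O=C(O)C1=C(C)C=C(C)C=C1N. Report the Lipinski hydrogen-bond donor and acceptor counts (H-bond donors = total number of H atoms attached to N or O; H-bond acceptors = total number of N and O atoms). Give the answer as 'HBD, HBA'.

3, 3

Donors: find every N or O and count the H atoms it carries.
  atom 1 (O): bond orders sum to 2 → 0 H
  atom 3 (O): bond orders sum to 1 → 1 H
  atom 12 (N): bond orders sum to 1 → 2 H
Lipinski HBD = 3.
Acceptors: N atoms = 1, O atoms = 2 → HBA = 3.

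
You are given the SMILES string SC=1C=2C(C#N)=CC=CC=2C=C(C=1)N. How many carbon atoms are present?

Count every carbon token in the SMILES (each C, including those in ring-closure positions and inside branches).
Carbon count: 11.

11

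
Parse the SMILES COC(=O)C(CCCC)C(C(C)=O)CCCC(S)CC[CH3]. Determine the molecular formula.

Walk through each heavy atom and fill implicit hydrogens from standard valence (C 4, N 3, O 2, S 2, halogen 1):
  atom 1: C, bond orders sum to 1 (valence 4) → 3 H
  atom 2: O, bond orders sum to 2 (valence 2) → 0 H
  atom 3: C, bond orders sum to 4 (valence 4) → 0 H
  atom 4: O, bond orders sum to 2 (valence 2) → 0 H
  atom 5: C, bond orders sum to 3 (valence 4) → 1 H
  atom 6: C, bond orders sum to 2 (valence 4) → 2 H
  atom 7: C, bond orders sum to 2 (valence 4) → 2 H
  atom 8: C, bond orders sum to 2 (valence 4) → 2 H
  atom 9: C, bond orders sum to 1 (valence 4) → 3 H
  atom 10: C, bond orders sum to 3 (valence 4) → 1 H
  atom 11: C, bond orders sum to 4 (valence 4) → 0 H
  atom 12: C, bond orders sum to 1 (valence 4) → 3 H
  atom 13: O, bond orders sum to 2 (valence 2) → 0 H
  atom 14: C, bond orders sum to 2 (valence 4) → 2 H
  atom 15: C, bond orders sum to 2 (valence 4) → 2 H
  atom 16: C, bond orders sum to 2 (valence 4) → 2 H
  atom 17: C, bond orders sum to 3 (valence 4) → 1 H
  atom 18: S, bond orders sum to 1 (valence 2) → 1 H
  atom 19: C, bond orders sum to 2 (valence 4) → 2 H
  atom 20: C, bond orders sum to 2 (valence 4) → 2 H
  atom 21: C with explicit H count 3
Totals → C:17, H:32, O:3, S:1.

C17H32O3S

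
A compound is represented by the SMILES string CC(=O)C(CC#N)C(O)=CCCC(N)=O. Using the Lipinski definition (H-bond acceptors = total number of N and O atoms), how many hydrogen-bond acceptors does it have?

5

N atoms: 2; O atoms: 3.
Lipinski HBA = 2 + 3 = 5.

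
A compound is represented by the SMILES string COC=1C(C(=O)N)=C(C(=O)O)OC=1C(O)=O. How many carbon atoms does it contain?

Count every carbon token in the SMILES (each C, including those in ring-closure positions and inside branches).
Carbon count: 8.

8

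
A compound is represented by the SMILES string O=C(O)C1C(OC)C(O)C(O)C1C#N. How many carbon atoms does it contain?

Count every carbon token in the SMILES (each C, including those in ring-closure positions and inside branches).
Carbon count: 8.

8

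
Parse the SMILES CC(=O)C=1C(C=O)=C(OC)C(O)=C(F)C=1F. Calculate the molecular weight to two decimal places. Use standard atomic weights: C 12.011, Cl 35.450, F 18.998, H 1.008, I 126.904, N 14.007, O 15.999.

230.17 g/mol

First, the molecular formula is C10H8F2O4 (counting implicit H from valence).
  C: 10 × 12.011 = 120.110
  F: 2 × 18.998 = 37.996
  H: 8 × 1.008 = 8.064
  O: 4 × 15.999 = 63.996
Sum: 10×12.011 + 2×18.998 + 8×1.008 + 4×15.999 = 230.166 → 230.17 g/mol.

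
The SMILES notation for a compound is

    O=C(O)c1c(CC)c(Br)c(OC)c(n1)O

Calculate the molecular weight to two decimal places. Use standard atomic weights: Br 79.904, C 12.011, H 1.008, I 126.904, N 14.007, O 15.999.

First, the molecular formula is C9H10BrNO4 (counting implicit H from valence).
  Br: 1 × 79.904 = 79.904
  C: 9 × 12.011 = 108.099
  H: 10 × 1.008 = 10.080
  N: 1 × 14.007 = 14.007
  O: 4 × 15.999 = 63.996
Sum: 1×79.904 + 9×12.011 + 10×1.008 + 1×14.007 + 4×15.999 = 276.086 → 276.09 g/mol.

276.09 g/mol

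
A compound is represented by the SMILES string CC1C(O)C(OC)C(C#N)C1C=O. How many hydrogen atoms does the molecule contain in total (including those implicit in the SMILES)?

13

Walk through each heavy atom and fill implicit hydrogens from standard valence (C 4, N 3, O 2, S 2, halogen 1):
  atom 1: C, bond orders sum to 1 (valence 4) → 3 H
  atom 2: C, bond orders sum to 3 (valence 4) → 1 H
  atom 3: C, bond orders sum to 3 (valence 4) → 1 H
  atom 4: O, bond orders sum to 1 (valence 2) → 1 H
  atom 5: C, bond orders sum to 3 (valence 4) → 1 H
  atom 6: O, bond orders sum to 2 (valence 2) → 0 H
  atom 7: C, bond orders sum to 1 (valence 4) → 3 H
  atom 8: C, bond orders sum to 3 (valence 4) → 1 H
  atom 9: C, bond orders sum to 4 (valence 4) → 0 H
  atom 10: N, bond orders sum to 3 (valence 3) → 0 H
  atom 11: C, bond orders sum to 3 (valence 4) → 1 H
  atom 12: C, bond orders sum to 3 (valence 4) → 1 H
  atom 13: O, bond orders sum to 2 (valence 2) → 0 H
Total hydrogens: 13.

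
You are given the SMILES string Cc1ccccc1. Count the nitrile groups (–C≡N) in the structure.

0

Scan the SMILES for the nitrile motif — none present.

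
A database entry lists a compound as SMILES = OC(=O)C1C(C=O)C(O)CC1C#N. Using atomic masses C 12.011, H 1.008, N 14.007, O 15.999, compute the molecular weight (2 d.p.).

First, the molecular formula is C8H9NO4 (counting implicit H from valence).
  C: 8 × 12.011 = 96.088
  H: 9 × 1.008 = 9.072
  N: 1 × 14.007 = 14.007
  O: 4 × 15.999 = 63.996
Sum: 8×12.011 + 9×1.008 + 1×14.007 + 4×15.999 = 183.163 → 183.16 g/mol.

183.16 g/mol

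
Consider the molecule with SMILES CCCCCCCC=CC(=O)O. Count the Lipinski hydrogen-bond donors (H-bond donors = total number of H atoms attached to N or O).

Donors: find every N or O and count the H atoms it carries.
  atom 11 (O): bond orders sum to 2 → 0 H
  atom 12 (O): bond orders sum to 1 → 1 H
Lipinski HBD = 1.

1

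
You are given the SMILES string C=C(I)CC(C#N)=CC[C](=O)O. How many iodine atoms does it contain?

Scan the SMILES for I atoms (remember two-letter symbols like Cl and Br are single atoms).
Iodine count: 1.

1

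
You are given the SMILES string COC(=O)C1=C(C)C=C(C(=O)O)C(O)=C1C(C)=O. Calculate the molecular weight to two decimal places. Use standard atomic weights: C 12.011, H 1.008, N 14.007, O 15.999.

252.22 g/mol

First, the molecular formula is C12H12O6 (counting implicit H from valence).
  C: 12 × 12.011 = 144.132
  H: 12 × 1.008 = 12.096
  O: 6 × 15.999 = 95.994
Sum: 12×12.011 + 12×1.008 + 6×15.999 = 252.222 → 252.22 g/mol.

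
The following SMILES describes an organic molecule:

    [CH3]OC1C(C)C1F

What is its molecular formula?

Walk through each heavy atom and fill implicit hydrogens from standard valence (C 4, N 3, O 2, S 2, halogen 1):
  atom 1: C with explicit H count 3
  atom 2: O, bond orders sum to 2 (valence 2) → 0 H
  atom 3: C, bond orders sum to 3 (valence 4) → 1 H
  atom 4: C, bond orders sum to 3 (valence 4) → 1 H
  atom 5: C, bond orders sum to 1 (valence 4) → 3 H
  atom 6: C, bond orders sum to 3 (valence 4) → 1 H
  atom 7: F (halogen, monovalent) → 0 H
Totals → C:5, H:9, F:1, O:1.

C5H9FO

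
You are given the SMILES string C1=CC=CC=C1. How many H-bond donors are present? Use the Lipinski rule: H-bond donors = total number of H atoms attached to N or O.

0

Donors: find every N or O and count the H atoms it carries.
  (no N or O atoms present)
Lipinski HBD = 0.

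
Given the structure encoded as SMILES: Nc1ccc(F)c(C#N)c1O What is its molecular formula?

Walk through each heavy atom and fill implicit hydrogens from standard valence (C 4, N 3, O 2, S 2, halogen 1); for lowercase aromatic atoms, an aromatic c carries 1 H when it has two neighbours and 0 H with three, and aromatic n carries 0 H:
  atom 1: N, bond orders sum to 1 (valence 3) → 2 H
  atom 2: aromatic c, 3 neighbours → 0 H
  atom 3: aromatic c, 2 neighbours → 1 H
  atom 4: aromatic c, 2 neighbours → 1 H
  atom 5: aromatic c, 3 neighbours → 0 H
  atom 6: F (halogen, monovalent) → 0 H
  atom 7: aromatic c, 3 neighbours → 0 H
  atom 8: C, bond orders sum to 4 (valence 4) → 0 H
  atom 9: N, bond orders sum to 3 (valence 3) → 0 H
  atom 10: aromatic c, 3 neighbours → 0 H
  atom 11: O, bond orders sum to 1 (valence 2) → 1 H
Totals → C:7, H:5, F:1, N:2, O:1.
In Hill order: C7H5FN2O.

C7H5FN2O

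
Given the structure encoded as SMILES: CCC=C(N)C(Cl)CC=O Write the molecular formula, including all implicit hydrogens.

Walk through each heavy atom and fill implicit hydrogens from standard valence (C 4, N 3, O 2, S 2, halogen 1):
  atom 1: C, bond orders sum to 1 (valence 4) → 3 H
  atom 2: C, bond orders sum to 2 (valence 4) → 2 H
  atom 3: C, bond orders sum to 3 (valence 4) → 1 H
  atom 4: C, bond orders sum to 4 (valence 4) → 0 H
  atom 5: N, bond orders sum to 1 (valence 3) → 2 H
  atom 6: C, bond orders sum to 3 (valence 4) → 1 H
  atom 7: Cl (halogen, monovalent) → 0 H
  atom 8: C, bond orders sum to 2 (valence 4) → 2 H
  atom 9: C, bond orders sum to 3 (valence 4) → 1 H
  atom 10: O, bond orders sum to 2 (valence 2) → 0 H
Totals → C:7, H:12, Cl:1, N:1, O:1.

C7H12ClNO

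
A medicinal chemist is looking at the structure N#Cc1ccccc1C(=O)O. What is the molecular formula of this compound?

C8H5NO2

Walk through each heavy atom and fill implicit hydrogens from standard valence (C 4, N 3, O 2, S 2, halogen 1); for lowercase aromatic atoms, an aromatic c carries 1 H when it has two neighbours and 0 H with three, and aromatic n carries 0 H:
  atom 1: N, bond orders sum to 3 (valence 3) → 0 H
  atom 2: C, bond orders sum to 4 (valence 4) → 0 H
  atom 3: aromatic c, 3 neighbours → 0 H
  atom 4: aromatic c, 2 neighbours → 1 H
  atom 5: aromatic c, 2 neighbours → 1 H
  atom 6: aromatic c, 2 neighbours → 1 H
  atom 7: aromatic c, 2 neighbours → 1 H
  atom 8: aromatic c, 3 neighbours → 0 H
  atom 9: C, bond orders sum to 4 (valence 4) → 0 H
  atom 10: O, bond orders sum to 2 (valence 2) → 0 H
  atom 11: O, bond orders sum to 1 (valence 2) → 1 H
Totals → C:8, H:5, N:1, O:2.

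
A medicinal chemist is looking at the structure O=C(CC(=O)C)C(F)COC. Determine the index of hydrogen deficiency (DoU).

2

Degree of unsaturation = (number of rings) + (number of π bonds).
Ring closures in the SMILES: 0.
π bonds: 2 double bonds (each 1 DoU) → 2 DoU from unsaturation.
Total DoU = 0 + 2 = 2.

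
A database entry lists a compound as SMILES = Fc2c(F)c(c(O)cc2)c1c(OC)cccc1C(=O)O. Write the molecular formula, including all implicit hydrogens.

C14H10F2O4

Walk through each heavy atom and fill implicit hydrogens from standard valence (C 4, N 3, O 2, S 2, halogen 1); for lowercase aromatic atoms, an aromatic c carries 1 H when it has two neighbours and 0 H with three, and aromatic n carries 0 H:
  atom 1: F (halogen, monovalent) → 0 H
  atom 2: aromatic c, 3 neighbours → 0 H
  atom 3: aromatic c, 3 neighbours → 0 H
  atom 4: F (halogen, monovalent) → 0 H
  atom 5: aromatic c, 3 neighbours → 0 H
  atom 6: aromatic c, 3 neighbours → 0 H
  atom 7: O, bond orders sum to 1 (valence 2) → 1 H
  atom 8: aromatic c, 2 neighbours → 1 H
  atom 9: aromatic c, 2 neighbours → 1 H
  atom 10: aromatic c, 3 neighbours → 0 H
  atom 11: aromatic c, 3 neighbours → 0 H
  atom 12: O, bond orders sum to 2 (valence 2) → 0 H
  atom 13: C, bond orders sum to 1 (valence 4) → 3 H
  atom 14: aromatic c, 2 neighbours → 1 H
  atom 15: aromatic c, 2 neighbours → 1 H
  atom 16: aromatic c, 2 neighbours → 1 H
  atom 17: aromatic c, 3 neighbours → 0 H
  atom 18: C, bond orders sum to 4 (valence 4) → 0 H
  atom 19: O, bond orders sum to 2 (valence 2) → 0 H
  atom 20: O, bond orders sum to 1 (valence 2) → 1 H
Totals → C:14, H:10, F:2, O:4.
In Hill order: C14H10F2O4.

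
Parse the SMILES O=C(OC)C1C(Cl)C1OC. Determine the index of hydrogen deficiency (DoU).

2

Molecular formula: C6H9ClO3.
DoU = (2C + 2 + N − H − X) / 2, where X is the halogen count and O/S are ignored.
    = (2·6 + 2 + 0 − 9 − 1) / 2 = 4 / 2 = 2.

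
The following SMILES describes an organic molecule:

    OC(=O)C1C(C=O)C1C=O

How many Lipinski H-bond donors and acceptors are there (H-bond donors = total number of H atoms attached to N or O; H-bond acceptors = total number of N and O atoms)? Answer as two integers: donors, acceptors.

1, 4

Donors: find every N or O and count the H atoms it carries.
  atom 1 (O): bond orders sum to 1 → 1 H
  atom 3 (O): bond orders sum to 2 → 0 H
  atom 7 (O): bond orders sum to 2 → 0 H
  atom 10 (O): bond orders sum to 2 → 0 H
Lipinski HBD = 1.
Acceptors: N atoms = 0, O atoms = 4 → HBA = 4.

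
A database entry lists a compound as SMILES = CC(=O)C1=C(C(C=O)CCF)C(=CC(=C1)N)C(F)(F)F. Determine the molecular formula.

C13H13F4NO2

Walk through each heavy atom and fill implicit hydrogens from standard valence (C 4, N 3, O 2, S 2, halogen 1):
  atom 1: C, bond orders sum to 1 (valence 4) → 3 H
  atom 2: C, bond orders sum to 4 (valence 4) → 0 H
  atom 3: O, bond orders sum to 2 (valence 2) → 0 H
  atom 4: C, bond orders sum to 4 (valence 4) → 0 H
  atom 5: C, bond orders sum to 4 (valence 4) → 0 H
  atom 6: C, bond orders sum to 3 (valence 4) → 1 H
  atom 7: C, bond orders sum to 3 (valence 4) → 1 H
  atom 8: O, bond orders sum to 2 (valence 2) → 0 H
  atom 9: C, bond orders sum to 2 (valence 4) → 2 H
  atom 10: C, bond orders sum to 2 (valence 4) → 2 H
  atom 11: F (halogen, monovalent) → 0 H
  atom 12: C, bond orders sum to 4 (valence 4) → 0 H
  atom 13: C, bond orders sum to 3 (valence 4) → 1 H
  atom 14: C, bond orders sum to 4 (valence 4) → 0 H
  atom 15: C, bond orders sum to 3 (valence 4) → 1 H
  atom 16: N, bond orders sum to 1 (valence 3) → 2 H
  atom 17: C, bond orders sum to 4 (valence 4) → 0 H
  atom 18: F (halogen, monovalent) → 0 H
  atom 19: F (halogen, monovalent) → 0 H
  atom 20: F (halogen, monovalent) → 0 H
Totals → C:13, H:13, F:4, N:1, O:2.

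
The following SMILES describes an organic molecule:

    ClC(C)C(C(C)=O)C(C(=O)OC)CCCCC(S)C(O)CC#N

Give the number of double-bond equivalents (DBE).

Degree of unsaturation = (number of rings) + (number of π bonds).
Ring closures in the SMILES: 0.
π bonds: 2 double bonds (each 1 DoU), 1 triple bond (each 2 DoU) → 4 DoU from unsaturation.
Total DoU = 0 + 4 = 4.

4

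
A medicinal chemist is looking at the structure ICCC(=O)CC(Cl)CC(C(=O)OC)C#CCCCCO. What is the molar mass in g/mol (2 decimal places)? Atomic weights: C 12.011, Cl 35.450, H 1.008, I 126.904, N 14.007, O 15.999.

First, the molecular formula is C15H22ClIO4 (counting implicit H from valence).
  C: 15 × 12.011 = 180.165
  Cl: 1 × 35.450 = 35.450
  H: 22 × 1.008 = 22.176
  I: 1 × 126.904 = 126.904
  O: 4 × 15.999 = 63.996
Sum: 15×12.011 + 1×35.450 + 22×1.008 + 1×126.904 + 4×15.999 = 428.691 → 428.69 g/mol.

428.69 g/mol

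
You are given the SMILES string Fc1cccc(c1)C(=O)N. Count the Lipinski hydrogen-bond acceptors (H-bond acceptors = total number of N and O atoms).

N atoms: 1; O atoms: 1.
Lipinski HBA = 1 + 1 = 2.

2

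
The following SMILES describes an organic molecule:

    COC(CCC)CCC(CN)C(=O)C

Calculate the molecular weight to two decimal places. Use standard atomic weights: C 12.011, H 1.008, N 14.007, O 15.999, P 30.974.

201.31 g/mol

First, the molecular formula is C11H23NO2 (counting implicit H from valence).
  C: 11 × 12.011 = 132.121
  H: 23 × 1.008 = 23.184
  N: 1 × 14.007 = 14.007
  O: 2 × 15.999 = 31.998
Sum: 11×12.011 + 23×1.008 + 1×14.007 + 2×15.999 = 201.310 → 201.31 g/mol.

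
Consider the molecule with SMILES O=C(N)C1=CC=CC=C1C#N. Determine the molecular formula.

Walk through each heavy atom and fill implicit hydrogens from standard valence (C 4, N 3, O 2, S 2, halogen 1):
  atom 1: O, bond orders sum to 2 (valence 2) → 0 H
  atom 2: C, bond orders sum to 4 (valence 4) → 0 H
  atom 3: N, bond orders sum to 1 (valence 3) → 2 H
  atom 4: C, bond orders sum to 4 (valence 4) → 0 H
  atom 5: C, bond orders sum to 3 (valence 4) → 1 H
  atom 6: C, bond orders sum to 3 (valence 4) → 1 H
  atom 7: C, bond orders sum to 3 (valence 4) → 1 H
  atom 8: C, bond orders sum to 3 (valence 4) → 1 H
  atom 9: C, bond orders sum to 4 (valence 4) → 0 H
  atom 10: C, bond orders sum to 4 (valence 4) → 0 H
  atom 11: N, bond orders sum to 3 (valence 3) → 0 H
Totals → C:8, H:6, N:2, O:1.

C8H6N2O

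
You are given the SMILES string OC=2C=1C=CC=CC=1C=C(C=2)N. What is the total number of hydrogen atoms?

9

Walk through each heavy atom and fill implicit hydrogens from standard valence (C 4, N 3, O 2, S 2, halogen 1):
  atom 1: O, bond orders sum to 1 (valence 2) → 1 H
  atom 2: C, bond orders sum to 4 (valence 4) → 0 H
  atom 3: C, bond orders sum to 4 (valence 4) → 0 H
  atom 4: C, bond orders sum to 3 (valence 4) → 1 H
  atom 5: C, bond orders sum to 3 (valence 4) → 1 H
  atom 6: C, bond orders sum to 3 (valence 4) → 1 H
  atom 7: C, bond orders sum to 3 (valence 4) → 1 H
  atom 8: C, bond orders sum to 4 (valence 4) → 0 H
  atom 9: C, bond orders sum to 3 (valence 4) → 1 H
  atom 10: C, bond orders sum to 4 (valence 4) → 0 H
  atom 11: C, bond orders sum to 3 (valence 4) → 1 H
  atom 12: N, bond orders sum to 1 (valence 3) → 2 H
Total hydrogens: 9.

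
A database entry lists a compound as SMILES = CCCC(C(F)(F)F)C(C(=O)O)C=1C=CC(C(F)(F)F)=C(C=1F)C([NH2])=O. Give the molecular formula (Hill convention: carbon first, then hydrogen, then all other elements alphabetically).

Walk through each heavy atom and fill implicit hydrogens from standard valence (C 4, N 3, O 2, S 2, halogen 1):
  atom 1: C, bond orders sum to 1 (valence 4) → 3 H
  atom 2: C, bond orders sum to 2 (valence 4) → 2 H
  atom 3: C, bond orders sum to 2 (valence 4) → 2 H
  atom 4: C, bond orders sum to 3 (valence 4) → 1 H
  atom 5: C, bond orders sum to 4 (valence 4) → 0 H
  atom 6: F (halogen, monovalent) → 0 H
  atom 7: F (halogen, monovalent) → 0 H
  atom 8: F (halogen, monovalent) → 0 H
  atom 9: C, bond orders sum to 3 (valence 4) → 1 H
  atom 10: C, bond orders sum to 4 (valence 4) → 0 H
  atom 11: O, bond orders sum to 2 (valence 2) → 0 H
  atom 12: O, bond orders sum to 1 (valence 2) → 1 H
  atom 13: C, bond orders sum to 4 (valence 4) → 0 H
  atom 14: C, bond orders sum to 3 (valence 4) → 1 H
  atom 15: C, bond orders sum to 3 (valence 4) → 1 H
  atom 16: C, bond orders sum to 4 (valence 4) → 0 H
  atom 17: C, bond orders sum to 4 (valence 4) → 0 H
  atom 18: F (halogen, monovalent) → 0 H
  atom 19: F (halogen, monovalent) → 0 H
  atom 20: F (halogen, monovalent) → 0 H
  atom 21: C, bond orders sum to 4 (valence 4) → 0 H
  atom 22: C, bond orders sum to 4 (valence 4) → 0 H
  atom 23: F (halogen, monovalent) → 0 H
  atom 24: C, bond orders sum to 4 (valence 4) → 0 H
  atom 25: N with explicit H count 2
  atom 26: O, bond orders sum to 2 (valence 2) → 0 H
Totals → C:15, H:14, F:7, N:1, O:3.
In Hill order: C15H14F7NO3.

C15H14F7NO3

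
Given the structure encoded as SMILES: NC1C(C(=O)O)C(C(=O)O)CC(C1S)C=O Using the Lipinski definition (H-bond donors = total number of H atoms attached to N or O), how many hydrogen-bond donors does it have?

Donors: find every N or O and count the H atoms it carries.
  atom 1 (N): bond orders sum to 1 → 2 H
  atom 5 (O): bond orders sum to 2 → 0 H
  atom 6 (O): bond orders sum to 1 → 1 H
  atom 9 (O): bond orders sum to 2 → 0 H
  atom 10 (O): bond orders sum to 1 → 1 H
  atom 16 (O): bond orders sum to 2 → 0 H
Lipinski HBD = 4.

4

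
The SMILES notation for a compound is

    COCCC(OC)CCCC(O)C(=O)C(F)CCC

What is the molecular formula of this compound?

Walk through each heavy atom and fill implicit hydrogens from standard valence (C 4, N 3, O 2, S 2, halogen 1):
  atom 1: C, bond orders sum to 1 (valence 4) → 3 H
  atom 2: O, bond orders sum to 2 (valence 2) → 0 H
  atom 3: C, bond orders sum to 2 (valence 4) → 2 H
  atom 4: C, bond orders sum to 2 (valence 4) → 2 H
  atom 5: C, bond orders sum to 3 (valence 4) → 1 H
  atom 6: O, bond orders sum to 2 (valence 2) → 0 H
  atom 7: C, bond orders sum to 1 (valence 4) → 3 H
  atom 8: C, bond orders sum to 2 (valence 4) → 2 H
  atom 9: C, bond orders sum to 2 (valence 4) → 2 H
  atom 10: C, bond orders sum to 2 (valence 4) → 2 H
  atom 11: C, bond orders sum to 3 (valence 4) → 1 H
  atom 12: O, bond orders sum to 1 (valence 2) → 1 H
  atom 13: C, bond orders sum to 4 (valence 4) → 0 H
  atom 14: O, bond orders sum to 2 (valence 2) → 0 H
  atom 15: C, bond orders sum to 3 (valence 4) → 1 H
  atom 16: F (halogen, monovalent) → 0 H
  atom 17: C, bond orders sum to 2 (valence 4) → 2 H
  atom 18: C, bond orders sum to 2 (valence 4) → 2 H
  atom 19: C, bond orders sum to 1 (valence 4) → 3 H
Totals → C:14, H:27, F:1, O:4.

C14H27FO4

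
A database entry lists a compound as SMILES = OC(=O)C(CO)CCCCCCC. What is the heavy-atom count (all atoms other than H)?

Every atom symbol written in the SMILES (organic subset) is one heavy atom; implicit H are not written.
Heavy atoms by element → C:10, O:3.
Total: 13.

13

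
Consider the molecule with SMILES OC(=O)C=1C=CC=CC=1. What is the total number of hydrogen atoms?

6

Walk through each heavy atom and fill implicit hydrogens from standard valence (C 4, N 3, O 2, S 2, halogen 1):
  atom 1: O, bond orders sum to 1 (valence 2) → 1 H
  atom 2: C, bond orders sum to 4 (valence 4) → 0 H
  atom 3: O, bond orders sum to 2 (valence 2) → 0 H
  atom 4: C, bond orders sum to 4 (valence 4) → 0 H
  atom 5: C, bond orders sum to 3 (valence 4) → 1 H
  atom 6: C, bond orders sum to 3 (valence 4) → 1 H
  atom 7: C, bond orders sum to 3 (valence 4) → 1 H
  atom 8: C, bond orders sum to 3 (valence 4) → 1 H
  atom 9: C, bond orders sum to 3 (valence 4) → 1 H
Total hydrogens: 6.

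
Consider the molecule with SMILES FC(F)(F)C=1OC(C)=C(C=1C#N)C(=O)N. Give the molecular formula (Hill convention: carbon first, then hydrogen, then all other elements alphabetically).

Walk through each heavy atom and fill implicit hydrogens from standard valence (C 4, N 3, O 2, S 2, halogen 1):
  atom 1: F (halogen, monovalent) → 0 H
  atom 2: C, bond orders sum to 4 (valence 4) → 0 H
  atom 3: F (halogen, monovalent) → 0 H
  atom 4: F (halogen, monovalent) → 0 H
  atom 5: C, bond orders sum to 4 (valence 4) → 0 H
  atom 6: O, bond orders sum to 2 (valence 2) → 0 H
  atom 7: C, bond orders sum to 4 (valence 4) → 0 H
  atom 8: C, bond orders sum to 1 (valence 4) → 3 H
  atom 9: C, bond orders sum to 4 (valence 4) → 0 H
  atom 10: C, bond orders sum to 4 (valence 4) → 0 H
  atom 11: C, bond orders sum to 4 (valence 4) → 0 H
  atom 12: N, bond orders sum to 3 (valence 3) → 0 H
  atom 13: C, bond orders sum to 4 (valence 4) → 0 H
  atom 14: O, bond orders sum to 2 (valence 2) → 0 H
  atom 15: N, bond orders sum to 1 (valence 3) → 2 H
Totals → C:8, H:5, F:3, N:2, O:2.

C8H5F3N2O2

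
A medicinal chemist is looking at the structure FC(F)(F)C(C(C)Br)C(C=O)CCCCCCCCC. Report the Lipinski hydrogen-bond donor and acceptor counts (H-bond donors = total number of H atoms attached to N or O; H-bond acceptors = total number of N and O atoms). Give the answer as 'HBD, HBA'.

Donors: find every N or O and count the H atoms it carries.
  atom 11 (O): bond orders sum to 2 → 0 H
Lipinski HBD = 0.
Acceptors: N atoms = 0, O atoms = 1 → HBA = 1.

0, 1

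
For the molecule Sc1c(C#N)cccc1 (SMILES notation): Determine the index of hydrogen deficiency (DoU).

Molecular formula: C7H5NS.
DoU = (2C + 2 + N − H − X) / 2, where X is the halogen count and O/S are ignored.
    = (2·7 + 2 + 1 − 5 − 0) / 2 = 12 / 2 = 6.

6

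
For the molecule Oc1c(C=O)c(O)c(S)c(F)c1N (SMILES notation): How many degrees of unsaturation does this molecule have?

Molecular formula: C7H6FNO3S.
DoU = (2C + 2 + N − H − X) / 2, where X is the halogen count and O/S are ignored.
    = (2·7 + 2 + 1 − 6 − 1) / 2 = 10 / 2 = 5.

5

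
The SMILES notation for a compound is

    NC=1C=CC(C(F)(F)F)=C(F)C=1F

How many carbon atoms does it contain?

Count every carbon token in the SMILES (each C, including those in ring-closure positions and inside branches).
Carbon count: 7.

7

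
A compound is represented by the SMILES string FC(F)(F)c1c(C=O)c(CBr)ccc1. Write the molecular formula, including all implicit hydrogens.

Walk through each heavy atom and fill implicit hydrogens from standard valence (C 4, N 3, O 2, S 2, halogen 1); for lowercase aromatic atoms, an aromatic c carries 1 H when it has two neighbours and 0 H with three, and aromatic n carries 0 H:
  atom 1: F (halogen, monovalent) → 0 H
  atom 2: C, bond orders sum to 4 (valence 4) → 0 H
  atom 3: F (halogen, monovalent) → 0 H
  atom 4: F (halogen, monovalent) → 0 H
  atom 5: aromatic c, 3 neighbours → 0 H
  atom 6: aromatic c, 3 neighbours → 0 H
  atom 7: C, bond orders sum to 3 (valence 4) → 1 H
  atom 8: O, bond orders sum to 2 (valence 2) → 0 H
  atom 9: aromatic c, 3 neighbours → 0 H
  atom 10: C, bond orders sum to 2 (valence 4) → 2 H
  atom 11: Br (halogen, monovalent) → 0 H
  atom 12: aromatic c, 2 neighbours → 1 H
  atom 13: aromatic c, 2 neighbours → 1 H
  atom 14: aromatic c, 2 neighbours → 1 H
Totals → C:9, H:6, Br:1, F:3, O:1.
In Hill order: C9H6BrF3O.

C9H6BrF3O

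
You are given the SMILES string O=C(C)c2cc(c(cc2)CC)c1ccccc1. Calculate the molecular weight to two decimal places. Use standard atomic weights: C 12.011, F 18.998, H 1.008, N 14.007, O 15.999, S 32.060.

First, the molecular formula is C16H16O (counting implicit H from valence).
  C: 16 × 12.011 = 192.176
  H: 16 × 1.008 = 16.128
  O: 1 × 15.999 = 15.999
Sum: 16×12.011 + 16×1.008 + 1×15.999 = 224.303 → 224.30 g/mol.

224.30 g/mol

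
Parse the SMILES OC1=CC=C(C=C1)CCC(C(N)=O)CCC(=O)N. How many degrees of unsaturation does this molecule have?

Degree of unsaturation = (number of rings) + (number of π bonds).
Ring closures in the SMILES: 1.
π bonds: 5 double bonds (each 1 DoU) → 5 DoU from unsaturation.
Total DoU = 1 + 5 = 6.

6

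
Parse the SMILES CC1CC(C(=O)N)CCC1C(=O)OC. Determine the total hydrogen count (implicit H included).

Walk through each heavy atom and fill implicit hydrogens from standard valence (C 4, N 3, O 2, S 2, halogen 1):
  atom 1: C, bond orders sum to 1 (valence 4) → 3 H
  atom 2: C, bond orders sum to 3 (valence 4) → 1 H
  atom 3: C, bond orders sum to 2 (valence 4) → 2 H
  atom 4: C, bond orders sum to 3 (valence 4) → 1 H
  atom 5: C, bond orders sum to 4 (valence 4) → 0 H
  atom 6: O, bond orders sum to 2 (valence 2) → 0 H
  atom 7: N, bond orders sum to 1 (valence 3) → 2 H
  atom 8: C, bond orders sum to 2 (valence 4) → 2 H
  atom 9: C, bond orders sum to 2 (valence 4) → 2 H
  atom 10: C, bond orders sum to 3 (valence 4) → 1 H
  atom 11: C, bond orders sum to 4 (valence 4) → 0 H
  atom 12: O, bond orders sum to 2 (valence 2) → 0 H
  atom 13: O, bond orders sum to 2 (valence 2) → 0 H
  atom 14: C, bond orders sum to 1 (valence 4) → 3 H
Total hydrogens: 17.

17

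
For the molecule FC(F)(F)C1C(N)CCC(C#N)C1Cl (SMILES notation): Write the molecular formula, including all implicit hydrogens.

C8H10ClF3N2

Walk through each heavy atom and fill implicit hydrogens from standard valence (C 4, N 3, O 2, S 2, halogen 1):
  atom 1: F (halogen, monovalent) → 0 H
  atom 2: C, bond orders sum to 4 (valence 4) → 0 H
  atom 3: F (halogen, monovalent) → 0 H
  atom 4: F (halogen, monovalent) → 0 H
  atom 5: C, bond orders sum to 3 (valence 4) → 1 H
  atom 6: C, bond orders sum to 3 (valence 4) → 1 H
  atom 7: N, bond orders sum to 1 (valence 3) → 2 H
  atom 8: C, bond orders sum to 2 (valence 4) → 2 H
  atom 9: C, bond orders sum to 2 (valence 4) → 2 H
  atom 10: C, bond orders sum to 3 (valence 4) → 1 H
  atom 11: C, bond orders sum to 4 (valence 4) → 0 H
  atom 12: N, bond orders sum to 3 (valence 3) → 0 H
  atom 13: C, bond orders sum to 3 (valence 4) → 1 H
  atom 14: Cl (halogen, monovalent) → 0 H
Totals → C:8, H:10, Cl:1, F:3, N:2.
In Hill order: C8H10ClF3N2.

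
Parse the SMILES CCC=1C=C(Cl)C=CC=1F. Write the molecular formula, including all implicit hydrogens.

C8H8ClF

Walk through each heavy atom and fill implicit hydrogens from standard valence (C 4, N 3, O 2, S 2, halogen 1):
  atom 1: C, bond orders sum to 1 (valence 4) → 3 H
  atom 2: C, bond orders sum to 2 (valence 4) → 2 H
  atom 3: C, bond orders sum to 4 (valence 4) → 0 H
  atom 4: C, bond orders sum to 3 (valence 4) → 1 H
  atom 5: C, bond orders sum to 4 (valence 4) → 0 H
  atom 6: Cl (halogen, monovalent) → 0 H
  atom 7: C, bond orders sum to 3 (valence 4) → 1 H
  atom 8: C, bond orders sum to 3 (valence 4) → 1 H
  atom 9: C, bond orders sum to 4 (valence 4) → 0 H
  atom 10: F (halogen, monovalent) → 0 H
Totals → C:8, H:8, Cl:1, F:1.
In Hill order: C8H8ClF.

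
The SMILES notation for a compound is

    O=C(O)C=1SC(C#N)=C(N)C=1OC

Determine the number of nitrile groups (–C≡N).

The nitrile motif appears at heavy-atom position 7 in the SMILES.
Other groups present: 1 carboxylic acid, 1 ether, 1 primary amine.
Nitrile count: 1.

1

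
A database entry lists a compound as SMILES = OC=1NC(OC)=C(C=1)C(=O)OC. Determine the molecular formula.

Walk through each heavy atom and fill implicit hydrogens from standard valence (C 4, N 3, O 2, S 2, halogen 1):
  atom 1: O, bond orders sum to 1 (valence 2) → 1 H
  atom 2: C, bond orders sum to 4 (valence 4) → 0 H
  atom 3: N, bond orders sum to 2 (valence 3) → 1 H
  atom 4: C, bond orders sum to 4 (valence 4) → 0 H
  atom 5: O, bond orders sum to 2 (valence 2) → 0 H
  atom 6: C, bond orders sum to 1 (valence 4) → 3 H
  atom 7: C, bond orders sum to 4 (valence 4) → 0 H
  atom 8: C, bond orders sum to 3 (valence 4) → 1 H
  atom 9: C, bond orders sum to 4 (valence 4) → 0 H
  atom 10: O, bond orders sum to 2 (valence 2) → 0 H
  atom 11: O, bond orders sum to 2 (valence 2) → 0 H
  atom 12: C, bond orders sum to 1 (valence 4) → 3 H
Totals → C:7, H:9, N:1, O:4.
In Hill order: C7H9NO4.

C7H9NO4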